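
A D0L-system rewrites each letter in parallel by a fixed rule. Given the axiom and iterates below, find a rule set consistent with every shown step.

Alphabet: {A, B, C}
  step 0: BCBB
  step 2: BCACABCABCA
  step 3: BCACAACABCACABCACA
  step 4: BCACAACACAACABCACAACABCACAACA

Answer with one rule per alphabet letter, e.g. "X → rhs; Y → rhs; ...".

  step 3 ⇒ step 4: BCACAACABCACABCACA ⇒ BC·A·CA·A·CA·CA·A·CA·BC·A·CA·A·CA·BC·A·CA·A·CA
    A ↦ CA
    B ↦ BC
    C ↦ A

A->CA, B->BC, C->A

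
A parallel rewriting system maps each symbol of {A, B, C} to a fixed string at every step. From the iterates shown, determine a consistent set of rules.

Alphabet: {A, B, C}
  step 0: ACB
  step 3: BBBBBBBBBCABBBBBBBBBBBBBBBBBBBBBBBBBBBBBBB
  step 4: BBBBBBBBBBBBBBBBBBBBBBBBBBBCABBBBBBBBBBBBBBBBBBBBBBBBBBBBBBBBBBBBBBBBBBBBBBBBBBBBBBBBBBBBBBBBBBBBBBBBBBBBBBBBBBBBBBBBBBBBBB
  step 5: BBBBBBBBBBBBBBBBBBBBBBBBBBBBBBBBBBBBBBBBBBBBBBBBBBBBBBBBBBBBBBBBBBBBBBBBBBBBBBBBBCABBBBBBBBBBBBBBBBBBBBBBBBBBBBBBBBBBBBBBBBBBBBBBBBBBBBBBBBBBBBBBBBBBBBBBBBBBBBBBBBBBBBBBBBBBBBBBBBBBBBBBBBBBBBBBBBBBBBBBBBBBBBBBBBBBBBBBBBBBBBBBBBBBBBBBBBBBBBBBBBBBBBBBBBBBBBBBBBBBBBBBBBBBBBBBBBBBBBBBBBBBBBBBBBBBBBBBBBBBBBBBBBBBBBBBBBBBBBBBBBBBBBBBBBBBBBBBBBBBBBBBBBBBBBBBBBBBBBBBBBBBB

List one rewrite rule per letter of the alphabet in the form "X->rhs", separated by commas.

A->B, B->BBB, C->CA

  step 4 ⇒ step 5: BBBBBBBBBBBBBBBBBBBBBBBBBBBCABBBBBBBBBBBBBBBBBBBBBBBBBBBBBBBBBBBBBBBBBBBBBBBBBBBBBBBBBBBBBBBBBBBBBBBBBBBBBBBBBBBBBBBBBBBBBB ⇒ BBB·BBB·BBB·BBB·BBB·BBB·BBB·BBB·BBB·BBB·BBB·BBB·BBB·BBB·BBB·BBB·BBB·BBB·BBB·BBB·BBB·BBB·BBB·BBB·BBB·BBB·BBB·CA·B·BBB·BBB·BBB·BBB·BBB·BBB·BBB·BBB·BBB·BBB·BBB·BBB·BBB·BBB·BBB·BBB·BBB·BBB·BBB·BBB·BBB·BBB·BBB·BBB·BBB·BBB·BBB·BBB·BBB·BBB·BBB·BBB·BBB·BBB·BBB·BBB·BBB·BBB·BBB·BBB·BBB·BBB·BBB·BBB·BBB·BBB·BBB·BBB·BBB·BBB·BBB·BBB·BBB·BBB·BBB·BBB·BBB·BBB·BBB·BBB·BBB·BBB·BBB·BBB·BBB·BBB·BBB·BBB·BBB·BBB·BBB·BBB·BBB·BBB·BBB·BBB·BBB·BBB·BBB·BBB·BBB·BBB·BBB·BBB·BBB·BBB·BBB·BBB·BBB·BBB·BBB·BBB·BBB·BBB
    A ↦ B
    B ↦ BBB
    C ↦ CA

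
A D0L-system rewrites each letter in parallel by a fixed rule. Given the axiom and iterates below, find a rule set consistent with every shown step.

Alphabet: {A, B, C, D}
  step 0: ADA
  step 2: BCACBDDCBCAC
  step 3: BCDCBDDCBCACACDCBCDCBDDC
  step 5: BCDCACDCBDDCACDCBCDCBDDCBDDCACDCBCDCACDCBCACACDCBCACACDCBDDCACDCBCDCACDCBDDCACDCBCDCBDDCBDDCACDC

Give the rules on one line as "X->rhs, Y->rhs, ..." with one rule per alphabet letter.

  step 2 ⇒ step 3: BCACBDDCBCAC ⇒ BC·DC·BD·DC·BC·AC·AC·DC·BC·DC·BD·DC
    A ↦ BD
    B ↦ BC
    C ↦ DC
    D ↦ AC

A->BD, B->BC, C->DC, D->AC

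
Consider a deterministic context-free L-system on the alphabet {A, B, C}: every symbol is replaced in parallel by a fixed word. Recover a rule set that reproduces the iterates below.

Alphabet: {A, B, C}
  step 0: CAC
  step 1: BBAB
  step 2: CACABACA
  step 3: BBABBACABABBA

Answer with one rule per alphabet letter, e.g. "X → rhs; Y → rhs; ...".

A->BA, B->CA, C->B

  step 2 ⇒ step 3: CACABACA ⇒ B·BA·B·BA·CA·BA·B·BA
    A ↦ BA
    B ↦ CA
    C ↦ B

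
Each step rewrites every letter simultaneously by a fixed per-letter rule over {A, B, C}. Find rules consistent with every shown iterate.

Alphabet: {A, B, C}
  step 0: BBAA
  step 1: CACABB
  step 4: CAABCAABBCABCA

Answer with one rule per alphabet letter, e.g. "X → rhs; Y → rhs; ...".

A->B, B->CA, C->A

  step 0 ⇒ step 1: BBAA ⇒ CA·CA·B·B
    A ↦ B
    B ↦ CA
    C ↦ A  (constrained at step 1)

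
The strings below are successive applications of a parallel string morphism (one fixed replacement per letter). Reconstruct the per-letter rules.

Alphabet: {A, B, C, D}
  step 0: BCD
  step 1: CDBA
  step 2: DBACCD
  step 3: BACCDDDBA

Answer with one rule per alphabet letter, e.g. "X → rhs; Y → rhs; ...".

A->CD, B->C, C->D, D->BA

  step 2 ⇒ step 3: DBACCD ⇒ BA·C·CD·D·D·BA
    A ↦ CD
    B ↦ C
    C ↦ D
    D ↦ BA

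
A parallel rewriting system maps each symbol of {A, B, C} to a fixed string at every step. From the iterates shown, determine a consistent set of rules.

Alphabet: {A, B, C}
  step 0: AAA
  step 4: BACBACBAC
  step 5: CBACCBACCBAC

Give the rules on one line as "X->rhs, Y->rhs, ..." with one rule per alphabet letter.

A->B, B->C, C->AC

  step 4 ⇒ step 5: BACBACBAC ⇒ C·B·AC·C·B·AC·C·B·AC
    A ↦ B
    B ↦ C
    C ↦ AC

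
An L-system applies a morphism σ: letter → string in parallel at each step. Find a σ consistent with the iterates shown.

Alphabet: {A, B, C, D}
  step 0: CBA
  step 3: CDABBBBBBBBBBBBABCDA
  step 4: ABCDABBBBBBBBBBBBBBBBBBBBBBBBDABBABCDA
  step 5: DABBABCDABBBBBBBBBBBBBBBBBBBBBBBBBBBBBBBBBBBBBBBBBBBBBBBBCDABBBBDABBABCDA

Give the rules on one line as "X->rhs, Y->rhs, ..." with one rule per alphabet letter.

A->DA, B->BB, C->AB, D->C

  step 4 ⇒ step 5: ABCDABBBBBBBBBBBBBBBBBBBBBBBBDABBABCDA ⇒ DA·BB·AB·C·DA·BB·BB·BB·BB·BB·BB·BB·BB·BB·BB·BB·BB·BB·BB·BB·BB·BB·BB·BB·BB·BB·BB·BB·BB·C·DA·BB·BB·DA·BB·AB·C·DA
    A ↦ DA
    B ↦ BB
    C ↦ AB
    D ↦ C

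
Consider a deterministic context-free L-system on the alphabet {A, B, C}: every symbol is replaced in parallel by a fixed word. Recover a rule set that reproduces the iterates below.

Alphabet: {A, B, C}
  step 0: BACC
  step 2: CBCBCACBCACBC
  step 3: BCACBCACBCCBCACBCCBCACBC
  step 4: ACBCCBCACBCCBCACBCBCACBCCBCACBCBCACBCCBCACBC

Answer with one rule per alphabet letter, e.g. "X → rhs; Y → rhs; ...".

  step 3 ⇒ step 4: BCACBCACBCCBCACBCCBCACBC ⇒ AC·BC·C·BC·AC·BC·C·BC·AC·BC·BC·AC·BC·C·BC·AC·BC·BC·AC·BC·C·BC·AC·BC
    A ↦ C
    B ↦ AC
    C ↦ BC

A->C, B->AC, C->BC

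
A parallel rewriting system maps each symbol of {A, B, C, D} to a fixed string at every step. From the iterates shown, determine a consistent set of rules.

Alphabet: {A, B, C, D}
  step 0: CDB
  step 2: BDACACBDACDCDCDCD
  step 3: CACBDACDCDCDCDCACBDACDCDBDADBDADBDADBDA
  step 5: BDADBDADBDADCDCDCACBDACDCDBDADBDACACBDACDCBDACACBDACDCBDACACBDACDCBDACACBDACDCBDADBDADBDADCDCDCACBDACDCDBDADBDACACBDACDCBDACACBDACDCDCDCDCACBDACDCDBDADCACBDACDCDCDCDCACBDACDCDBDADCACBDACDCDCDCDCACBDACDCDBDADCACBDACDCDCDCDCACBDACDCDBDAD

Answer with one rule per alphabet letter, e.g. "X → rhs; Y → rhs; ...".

  step 2 ⇒ step 3: BDACACBDACDCDCDCD ⇒ CAC·BDA·CDC·D·CDC·D·CAC·BDA·CDC·D·BDA·D·BDA·D·BDA·D·BDA
    A ↦ CDC
    B ↦ CAC
    C ↦ D
    D ↦ BDA

A->CDC, B->CAC, C->D, D->BDA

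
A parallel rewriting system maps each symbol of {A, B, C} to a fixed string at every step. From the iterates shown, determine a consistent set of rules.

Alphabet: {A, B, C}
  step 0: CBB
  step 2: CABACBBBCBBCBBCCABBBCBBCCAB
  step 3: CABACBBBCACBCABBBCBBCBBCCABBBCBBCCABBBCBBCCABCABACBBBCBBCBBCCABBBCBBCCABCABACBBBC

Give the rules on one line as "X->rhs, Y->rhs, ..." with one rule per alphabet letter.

A->ACB, B->BBC, C->CAB

  step 2 ⇒ step 3: CABACBBBCBBCBBCCABBBCBBCCAB ⇒ CAB·ACB·BBC·ACB·CAB·BBC·BBC·BBC·CAB·BBC·BBC·CAB·BBC·BBC·CAB·CAB·ACB·BBC·BBC·BBC·CAB·BBC·BBC·CAB·CAB·ACB·BBC
    A ↦ ACB
    B ↦ BBC
    C ↦ CAB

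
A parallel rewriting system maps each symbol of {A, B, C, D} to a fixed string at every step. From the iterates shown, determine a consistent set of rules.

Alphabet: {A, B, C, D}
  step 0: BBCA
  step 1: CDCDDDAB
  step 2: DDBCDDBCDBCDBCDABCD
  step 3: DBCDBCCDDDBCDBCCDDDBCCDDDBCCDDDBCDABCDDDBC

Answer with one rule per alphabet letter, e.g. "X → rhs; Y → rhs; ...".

  step 2 ⇒ step 3: DDBCDDBCDBCDBCDABCD ⇒ DBC·DBC·CD·D·DBC·DBC·CD·D·DBC·CD·D·DBC·CD·D·DBC·DAB·CD·D·DBC
    A ↦ DAB
    B ↦ CD
    C ↦ D
    D ↦ DBC

A->DAB, B->CD, C->D, D->DBC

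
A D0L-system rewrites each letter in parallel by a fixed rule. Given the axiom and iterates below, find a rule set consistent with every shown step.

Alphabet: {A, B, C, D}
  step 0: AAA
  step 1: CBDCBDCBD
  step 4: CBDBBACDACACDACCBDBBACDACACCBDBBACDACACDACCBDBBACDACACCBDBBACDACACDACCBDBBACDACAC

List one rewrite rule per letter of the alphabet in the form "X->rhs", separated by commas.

  step 0 ⇒ step 1: AAA ⇒ CBD·CBD·CBD
    A ↦ CBD
    B ↦ AC  (constrained at step 1)
    C ↦ B  (constrained at step 1)
    D ↦ DAC  (constrained at step 1)

A->CBD, B->AC, C->B, D->DAC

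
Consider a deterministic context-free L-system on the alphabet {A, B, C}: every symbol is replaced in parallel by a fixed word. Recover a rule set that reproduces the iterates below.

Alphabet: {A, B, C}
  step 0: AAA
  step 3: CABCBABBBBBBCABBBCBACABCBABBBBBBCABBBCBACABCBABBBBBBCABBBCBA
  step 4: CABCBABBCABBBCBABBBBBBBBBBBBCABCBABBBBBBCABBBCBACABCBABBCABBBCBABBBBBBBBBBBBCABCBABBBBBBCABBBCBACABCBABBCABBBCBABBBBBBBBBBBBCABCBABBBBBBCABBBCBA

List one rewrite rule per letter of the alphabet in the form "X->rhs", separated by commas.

  step 3 ⇒ step 4: CABCBABBBBBBCABBBCBACABCBABBBBBBCABBBCBACABCBABBBBBBCABBBCBA ⇒ CAB·CBA·BB·CAB·BB·CBA·BB·BB·BB·BB·BB·BB·CAB·CBA·BB·BB·BB·CAB·BB·CBA·CAB·CBA·BB·CAB·BB·CBA·BB·BB·BB·BB·BB·BB·CAB·CBA·BB·BB·BB·CAB·BB·CBA·CAB·CBA·BB·CAB·BB·CBA·BB·BB·BB·BB·BB·BB·CAB·CBA·BB·BB·BB·CAB·BB·CBA
    A ↦ CBA
    B ↦ BB
    C ↦ CAB

A->CBA, B->BB, C->CAB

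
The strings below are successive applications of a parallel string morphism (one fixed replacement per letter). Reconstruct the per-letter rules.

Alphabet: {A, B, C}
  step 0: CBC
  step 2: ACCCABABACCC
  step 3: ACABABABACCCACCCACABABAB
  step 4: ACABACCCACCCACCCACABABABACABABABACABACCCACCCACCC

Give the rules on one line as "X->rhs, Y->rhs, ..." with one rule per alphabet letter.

A->AC, B->CC, C->AB

  step 3 ⇒ step 4: ACABABABACCCACCCACABABAB ⇒ AC·AB·AC·CC·AC·CC·AC·CC·AC·AB·AB·AB·AC·AB·AB·AB·AC·AB·AC·CC·AC·CC·AC·CC
    A ↦ AC
    B ↦ CC
    C ↦ AB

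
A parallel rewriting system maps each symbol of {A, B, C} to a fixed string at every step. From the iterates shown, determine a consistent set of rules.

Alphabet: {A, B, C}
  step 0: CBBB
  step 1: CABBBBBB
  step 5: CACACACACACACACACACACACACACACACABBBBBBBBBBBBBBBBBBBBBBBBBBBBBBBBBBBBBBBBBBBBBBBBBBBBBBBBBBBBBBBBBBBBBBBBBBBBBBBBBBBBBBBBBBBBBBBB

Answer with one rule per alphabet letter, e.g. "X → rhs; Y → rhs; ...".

A->CA, B->BB, C->CA

  step 0 ⇒ step 1: CBBB ⇒ CA·BB·BB·BB
    B ↦ BB
    C ↦ CA
    A ↦ CA  (constrained at step 1)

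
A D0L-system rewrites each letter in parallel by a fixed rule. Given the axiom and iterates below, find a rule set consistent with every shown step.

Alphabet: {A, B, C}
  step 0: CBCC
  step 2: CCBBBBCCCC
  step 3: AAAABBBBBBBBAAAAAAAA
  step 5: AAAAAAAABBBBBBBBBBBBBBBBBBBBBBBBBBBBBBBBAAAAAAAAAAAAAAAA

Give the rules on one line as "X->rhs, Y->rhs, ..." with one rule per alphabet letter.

A->C, B->BB, C->AA

  step 2 ⇒ step 3: CCBBBBCCCC ⇒ AA·AA·BB·BB·BB·BB·AA·AA·AA·AA
    B ↦ BB
    C ↦ AA
    A ↦ C  (constrained at step 3)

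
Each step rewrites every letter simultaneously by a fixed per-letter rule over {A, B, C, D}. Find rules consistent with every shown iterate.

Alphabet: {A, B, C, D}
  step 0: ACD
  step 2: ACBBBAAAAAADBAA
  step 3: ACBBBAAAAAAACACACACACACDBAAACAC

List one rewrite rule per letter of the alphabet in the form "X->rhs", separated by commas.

  step 2 ⇒ step 3: ACBBBAAAAAADBAA ⇒ AC·BBB·AA·AA·AA·AC·AC·AC·AC·AC·AC·DB·AA·AC·AC
    A ↦ AC
    B ↦ AA
    C ↦ BBB
    D ↦ DB

A->AC, B->AA, C->BBB, D->DB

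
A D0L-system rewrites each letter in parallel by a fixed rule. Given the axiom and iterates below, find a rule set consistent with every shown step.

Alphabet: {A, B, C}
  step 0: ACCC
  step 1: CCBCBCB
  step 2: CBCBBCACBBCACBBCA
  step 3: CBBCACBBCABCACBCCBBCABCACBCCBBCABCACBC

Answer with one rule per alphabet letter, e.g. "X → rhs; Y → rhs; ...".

  step 2 ⇒ step 3: CBCBBCACBBCACBBCA ⇒ CB·BCA·CB·BCA·BCA·CB·C·CB·BCA·BCA·CB·C·CB·BCA·BCA·CB·C
    A ↦ C
    B ↦ BCA
    C ↦ CB

A->C, B->BCA, C->CB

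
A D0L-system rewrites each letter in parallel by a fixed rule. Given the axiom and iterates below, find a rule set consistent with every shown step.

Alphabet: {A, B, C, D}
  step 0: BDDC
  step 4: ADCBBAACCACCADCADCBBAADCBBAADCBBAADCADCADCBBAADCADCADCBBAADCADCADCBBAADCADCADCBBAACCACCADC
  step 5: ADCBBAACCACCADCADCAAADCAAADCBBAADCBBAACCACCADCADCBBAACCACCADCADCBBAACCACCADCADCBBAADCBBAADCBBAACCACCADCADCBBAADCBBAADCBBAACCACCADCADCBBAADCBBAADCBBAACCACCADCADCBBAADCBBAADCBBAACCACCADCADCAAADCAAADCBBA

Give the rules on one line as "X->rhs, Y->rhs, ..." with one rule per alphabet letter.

A->ADC, B->ACC, C->A, D->BB

  step 4 ⇒ step 5: ADCBBAACCACCADCADCBBAADCBBAADCBBAADCADCADCBBAADCADCADCBBAADCADCADCBBAADCADCADCBBAACCACCADC ⇒ ADC·BB·A·ACC·ACC·ADC·ADC·A·A·ADC·A·A·ADC·BB·A·ADC·BB·A·ACC·ACC·ADC·ADC·BB·A·ACC·ACC·ADC·ADC·BB·A·ACC·ACC·ADC·ADC·BB·A·ADC·BB·A·ADC·BB·A·ACC·ACC·ADC·ADC·BB·A·ADC·BB·A·ADC·BB·A·ACC·ACC·ADC·ADC·BB·A·ADC·BB·A·ADC·BB·A·ACC·ACC·ADC·ADC·BB·A·ADC·BB·A·ADC·BB·A·ACC·ACC·ADC·ADC·A·A·ADC·A·A·ADC·BB·A
    A ↦ ADC
    B ↦ ACC
    C ↦ A
    D ↦ BB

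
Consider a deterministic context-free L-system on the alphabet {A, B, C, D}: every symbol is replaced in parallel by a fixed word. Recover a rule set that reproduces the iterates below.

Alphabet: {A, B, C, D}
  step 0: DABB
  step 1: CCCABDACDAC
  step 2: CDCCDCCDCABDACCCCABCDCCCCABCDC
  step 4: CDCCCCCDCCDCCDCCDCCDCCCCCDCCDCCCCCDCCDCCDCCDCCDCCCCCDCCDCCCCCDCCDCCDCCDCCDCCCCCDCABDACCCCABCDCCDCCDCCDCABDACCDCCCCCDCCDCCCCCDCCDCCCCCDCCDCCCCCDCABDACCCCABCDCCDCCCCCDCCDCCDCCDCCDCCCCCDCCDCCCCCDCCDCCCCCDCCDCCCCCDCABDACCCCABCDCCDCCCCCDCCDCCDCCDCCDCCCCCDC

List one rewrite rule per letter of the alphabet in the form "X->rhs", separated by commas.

  step 1 ⇒ step 2: CCCABDACDAC ⇒ CDC·CDC·CDC·AB·DAC·CCC·AB·CDC·CCC·AB·CDC
    A ↦ AB
    B ↦ DAC
    C ↦ CDC
    D ↦ CCC

A->AB, B->DAC, C->CDC, D->CCC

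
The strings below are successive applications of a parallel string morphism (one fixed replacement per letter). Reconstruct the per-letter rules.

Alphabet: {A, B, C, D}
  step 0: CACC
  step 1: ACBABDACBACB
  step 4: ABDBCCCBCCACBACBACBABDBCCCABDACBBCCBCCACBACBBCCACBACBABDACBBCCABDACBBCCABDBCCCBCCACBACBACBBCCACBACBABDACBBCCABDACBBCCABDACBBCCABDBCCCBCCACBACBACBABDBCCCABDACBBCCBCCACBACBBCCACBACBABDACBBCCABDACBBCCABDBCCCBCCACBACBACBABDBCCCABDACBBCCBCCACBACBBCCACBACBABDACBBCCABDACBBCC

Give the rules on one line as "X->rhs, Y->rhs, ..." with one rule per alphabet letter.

  step 0 ⇒ step 1: CACC ⇒ ACB·ABD·ACB·ACB
    A ↦ ABD
    C ↦ ACB
    B ↦ BCC  (constrained at step 1)
    D ↦ C  (constrained at step 1)

A->ABD, B->BCC, C->ACB, D->C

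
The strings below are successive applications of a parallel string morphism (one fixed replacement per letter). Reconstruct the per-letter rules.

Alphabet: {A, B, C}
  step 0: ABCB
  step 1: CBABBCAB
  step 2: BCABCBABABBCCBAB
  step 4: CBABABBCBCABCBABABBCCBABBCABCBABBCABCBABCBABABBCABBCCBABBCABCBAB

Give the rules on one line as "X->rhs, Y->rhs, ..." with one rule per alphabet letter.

A->CB, B->AB, C->BC

  step 1 ⇒ step 2: CBABBCAB ⇒ BC·AB·CB·AB·AB·BC·CB·AB
    A ↦ CB
    B ↦ AB
    C ↦ BC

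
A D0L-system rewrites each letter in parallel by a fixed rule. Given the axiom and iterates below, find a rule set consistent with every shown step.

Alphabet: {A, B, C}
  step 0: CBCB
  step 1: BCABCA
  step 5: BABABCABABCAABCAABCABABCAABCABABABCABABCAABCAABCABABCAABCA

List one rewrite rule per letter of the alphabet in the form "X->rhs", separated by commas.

A->AB, B->CA, C->B

  step 0 ⇒ step 1: CBCB ⇒ B·CA·B·CA
    B ↦ CA
    C ↦ B
    A ↦ AB  (constrained at step 1)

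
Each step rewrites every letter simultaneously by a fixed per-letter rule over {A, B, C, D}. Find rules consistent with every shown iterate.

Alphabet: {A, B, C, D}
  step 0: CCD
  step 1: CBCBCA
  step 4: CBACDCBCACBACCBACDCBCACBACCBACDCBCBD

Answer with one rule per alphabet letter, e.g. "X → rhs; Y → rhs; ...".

  step 0 ⇒ step 1: CCD ⇒ CB·CB·CA
    C ↦ CB
    D ↦ CA
    A ↦ D  (constrained at step 1)
    B ↦ AC  (constrained at step 1)

A->D, B->AC, C->CB, D->CA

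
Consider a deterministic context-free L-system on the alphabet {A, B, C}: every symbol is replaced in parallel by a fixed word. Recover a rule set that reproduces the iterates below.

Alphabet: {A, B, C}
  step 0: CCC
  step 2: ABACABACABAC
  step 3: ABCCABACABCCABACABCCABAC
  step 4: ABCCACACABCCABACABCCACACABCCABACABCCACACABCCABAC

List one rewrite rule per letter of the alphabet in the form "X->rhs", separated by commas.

A->AB, B->CC, C->AC

  step 3 ⇒ step 4: ABCCABACABCCABACABCCABAC ⇒ AB·CC·AC·AC·AB·CC·AB·AC·AB·CC·AC·AC·AB·CC·AB·AC·AB·CC·AC·AC·AB·CC·AB·AC
    A ↦ AB
    B ↦ CC
    C ↦ AC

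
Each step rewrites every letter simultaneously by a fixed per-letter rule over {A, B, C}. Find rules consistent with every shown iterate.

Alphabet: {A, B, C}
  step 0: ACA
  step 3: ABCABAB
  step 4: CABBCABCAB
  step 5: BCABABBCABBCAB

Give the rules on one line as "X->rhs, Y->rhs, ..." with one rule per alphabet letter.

  step 4 ⇒ step 5: CABBCABCAB ⇒ B·C·AB·AB·B·C·AB·B·C·AB
    A ↦ C
    B ↦ AB
    C ↦ B

A->C, B->AB, C->B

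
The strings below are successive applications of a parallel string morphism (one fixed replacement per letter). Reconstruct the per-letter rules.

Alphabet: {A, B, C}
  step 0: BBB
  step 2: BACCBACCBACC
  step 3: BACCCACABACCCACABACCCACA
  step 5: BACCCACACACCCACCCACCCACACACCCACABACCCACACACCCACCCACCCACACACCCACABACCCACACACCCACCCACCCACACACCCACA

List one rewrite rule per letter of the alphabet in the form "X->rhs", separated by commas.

A->CC, B->BA, C->CA

  step 2 ⇒ step 3: BACCBACCBACC ⇒ BA·CC·CA·CA·BA·CC·CA·CA·BA·CC·CA·CA
    A ↦ CC
    B ↦ BA
    C ↦ CA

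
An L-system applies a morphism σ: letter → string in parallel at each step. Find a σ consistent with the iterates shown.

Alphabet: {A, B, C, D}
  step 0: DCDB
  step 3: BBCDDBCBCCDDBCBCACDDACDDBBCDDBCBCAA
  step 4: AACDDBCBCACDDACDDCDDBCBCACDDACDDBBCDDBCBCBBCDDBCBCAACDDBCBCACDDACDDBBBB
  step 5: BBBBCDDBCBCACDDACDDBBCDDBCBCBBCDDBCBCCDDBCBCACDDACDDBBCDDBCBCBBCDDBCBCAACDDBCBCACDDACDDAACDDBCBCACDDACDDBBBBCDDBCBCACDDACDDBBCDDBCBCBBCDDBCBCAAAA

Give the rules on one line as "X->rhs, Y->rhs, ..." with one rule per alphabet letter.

A->BB, B->A, C->CDD, D->BC

  step 4 ⇒ step 5: AACDDBCBCACDDACDDCDDBCBCACDDACDDBBCDDBCBCBBCDDBCBCAACDDBCBCACDDACDDBBBB ⇒ BB·BB·CDD·BC·BC·A·CDD·A·CDD·BB·CDD·BC·BC·BB·CDD·BC·BC·CDD·BC·BC·A·CDD·A·CDD·BB·CDD·BC·BC·BB·CDD·BC·BC·A·A·CDD·BC·BC·A·CDD·A·CDD·A·A·CDD·BC·BC·A·CDD·A·CDD·BB·BB·CDD·BC·BC·A·CDD·A·CDD·BB·CDD·BC·BC·BB·CDD·BC·BC·A·A·A·A
    A ↦ BB
    B ↦ A
    C ↦ CDD
    D ↦ BC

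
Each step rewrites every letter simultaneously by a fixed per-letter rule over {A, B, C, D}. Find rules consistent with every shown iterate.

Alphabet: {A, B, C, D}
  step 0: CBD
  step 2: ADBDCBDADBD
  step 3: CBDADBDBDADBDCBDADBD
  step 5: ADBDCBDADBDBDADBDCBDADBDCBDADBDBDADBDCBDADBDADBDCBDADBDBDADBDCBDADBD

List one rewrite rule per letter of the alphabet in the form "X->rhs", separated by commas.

A->C, B->AD, C->BD, D->BD

  step 2 ⇒ step 3: ADBDCBDADBD ⇒ C·BD·AD·BD·BD·AD·BD·C·BD·AD·BD
    A ↦ C
    B ↦ AD
    C ↦ BD
    D ↦ BD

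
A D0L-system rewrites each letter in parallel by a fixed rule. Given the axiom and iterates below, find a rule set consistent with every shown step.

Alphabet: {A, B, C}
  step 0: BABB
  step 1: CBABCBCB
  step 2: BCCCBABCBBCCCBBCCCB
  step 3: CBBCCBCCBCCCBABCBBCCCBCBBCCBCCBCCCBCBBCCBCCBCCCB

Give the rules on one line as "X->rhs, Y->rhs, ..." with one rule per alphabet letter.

A->AB, B->CB, C->BCC

  step 2 ⇒ step 3: BCCCBABCBBCCCBBCCCB ⇒ CB·BCC·BCC·BCC·CB·AB·CB·BCC·CB·CB·BCC·BCC·BCC·CB·CB·BCC·BCC·BCC·CB
    A ↦ AB
    B ↦ CB
    C ↦ BCC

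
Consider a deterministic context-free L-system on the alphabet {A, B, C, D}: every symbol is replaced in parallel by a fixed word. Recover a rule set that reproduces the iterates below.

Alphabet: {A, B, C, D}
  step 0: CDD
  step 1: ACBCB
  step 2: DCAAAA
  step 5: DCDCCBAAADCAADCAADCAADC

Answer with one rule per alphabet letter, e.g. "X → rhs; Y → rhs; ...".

  step 1 ⇒ step 2: ACBCB ⇒ DC·A·A·A·A
    A ↦ DC
    B ↦ A
    C ↦ A
  step 0 ⇒ step 1: CDD ⇒ A·CB·CB
    D ↦ CB

A->DC, B->A, C->A, D->CB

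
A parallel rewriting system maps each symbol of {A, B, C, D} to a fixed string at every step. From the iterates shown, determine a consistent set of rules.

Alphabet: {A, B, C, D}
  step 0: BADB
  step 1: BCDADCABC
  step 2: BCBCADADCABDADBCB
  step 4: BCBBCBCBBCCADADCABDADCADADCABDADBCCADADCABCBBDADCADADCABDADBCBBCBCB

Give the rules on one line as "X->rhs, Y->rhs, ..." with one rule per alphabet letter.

A->DAD, B->BC, C->B, D->CA

  step 1 ⇒ step 2: BCDADCABC ⇒ BC·B·CA·DAD·CA·B·DAD·BC·B
    A ↦ DAD
    B ↦ BC
    C ↦ B
    D ↦ CA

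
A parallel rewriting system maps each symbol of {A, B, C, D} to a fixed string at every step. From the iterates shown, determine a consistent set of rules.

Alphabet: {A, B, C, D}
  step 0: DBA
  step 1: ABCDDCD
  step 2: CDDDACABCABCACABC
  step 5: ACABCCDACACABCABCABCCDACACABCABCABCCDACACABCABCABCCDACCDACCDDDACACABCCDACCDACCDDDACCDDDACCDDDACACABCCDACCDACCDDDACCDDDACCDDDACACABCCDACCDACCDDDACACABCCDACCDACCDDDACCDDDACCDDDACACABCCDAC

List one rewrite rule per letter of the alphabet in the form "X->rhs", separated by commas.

  step 1 ⇒ step 2: ABCDDCD ⇒ CD·DD·AC·ABC·ABC·AC·ABC
    A ↦ CD
    B ↦ DD
    C ↦ AC
    D ↦ ABC

A->CD, B->DD, C->AC, D->ABC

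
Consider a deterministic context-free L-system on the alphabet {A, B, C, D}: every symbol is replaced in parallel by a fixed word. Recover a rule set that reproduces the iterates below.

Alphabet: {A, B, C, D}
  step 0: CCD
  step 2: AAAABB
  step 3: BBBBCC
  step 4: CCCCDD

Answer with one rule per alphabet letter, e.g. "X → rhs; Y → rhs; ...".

  step 3 ⇒ step 4: BBBBCC ⇒ C·C·C·C·D·D
    B ↦ C
    C ↦ D
  step 2 ⇒ step 3: AAAABB ⇒ B·B·B·B·C·C
    A ↦ B
    D ↦ AA  (constrained at step 0)

A->B, B->C, C->D, D->AA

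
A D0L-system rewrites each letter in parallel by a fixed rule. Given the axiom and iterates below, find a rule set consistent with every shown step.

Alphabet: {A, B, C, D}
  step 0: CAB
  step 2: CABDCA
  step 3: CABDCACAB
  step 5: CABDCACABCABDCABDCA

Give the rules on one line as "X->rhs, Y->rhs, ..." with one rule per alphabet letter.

A->B, B->D, C->CA, D->CA

  step 2 ⇒ step 3: CABDCA ⇒ CA·B·D·CA·CA·B
    A ↦ B
    B ↦ D
    C ↦ CA
    D ↦ CA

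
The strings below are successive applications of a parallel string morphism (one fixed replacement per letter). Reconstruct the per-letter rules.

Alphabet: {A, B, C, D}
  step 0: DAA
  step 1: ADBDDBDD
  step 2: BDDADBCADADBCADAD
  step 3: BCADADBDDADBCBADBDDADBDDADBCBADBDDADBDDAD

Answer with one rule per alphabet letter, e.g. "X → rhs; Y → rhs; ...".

  step 2 ⇒ step 3: BDDADBCADADBCADAD ⇒ BC·AD·AD·BDD·AD·BC·BAD·BDD·AD·BDD·AD·BC·BAD·BDD·AD·BDD·AD
    A ↦ BDD
    B ↦ BC
    C ↦ BAD
    D ↦ AD

A->BDD, B->BC, C->BAD, D->AD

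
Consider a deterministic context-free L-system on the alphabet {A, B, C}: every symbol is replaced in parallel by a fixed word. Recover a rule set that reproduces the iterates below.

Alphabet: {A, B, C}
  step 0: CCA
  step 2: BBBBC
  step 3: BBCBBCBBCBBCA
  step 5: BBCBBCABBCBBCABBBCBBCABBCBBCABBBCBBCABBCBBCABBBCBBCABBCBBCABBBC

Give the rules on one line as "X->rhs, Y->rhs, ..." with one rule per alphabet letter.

  step 2 ⇒ step 3: BBBBC ⇒ BBC·BBC·BBC·BBC·A
    B ↦ BBC
    C ↦ A
    A ↦ B  (constrained at step 0)

A->B, B->BBC, C->A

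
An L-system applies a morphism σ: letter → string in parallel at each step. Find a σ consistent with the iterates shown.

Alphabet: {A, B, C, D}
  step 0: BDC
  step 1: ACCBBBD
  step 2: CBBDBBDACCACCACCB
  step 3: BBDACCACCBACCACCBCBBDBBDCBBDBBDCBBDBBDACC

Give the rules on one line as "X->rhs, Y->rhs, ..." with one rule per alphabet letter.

  step 2 ⇒ step 3: CBBDBBDACCACCACCB ⇒ BBD·ACC·ACC·B·ACC·ACC·B·C·BBD·BBD·C·BBD·BBD·C·BBD·BBD·ACC
    A ↦ C
    B ↦ ACC
    C ↦ BBD
    D ↦ B

A->C, B->ACC, C->BBD, D->B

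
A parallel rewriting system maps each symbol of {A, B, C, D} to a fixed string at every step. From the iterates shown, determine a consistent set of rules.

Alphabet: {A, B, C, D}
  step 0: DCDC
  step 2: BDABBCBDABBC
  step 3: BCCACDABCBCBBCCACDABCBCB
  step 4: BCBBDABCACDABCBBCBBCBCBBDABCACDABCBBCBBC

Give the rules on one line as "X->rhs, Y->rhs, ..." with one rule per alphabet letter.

  step 3 ⇒ step 4: BCCACDABCBCBBCCACDABCBCB ⇒ BC·B·B·DA·B·CAC·DA·BC·B·BC·B·BC·BC·B·B·DA·B·CAC·DA·BC·B·BC·B·BC
    A ↦ DA
    B ↦ BC
    C ↦ B
    D ↦ CAC

A->DA, B->BC, C->B, D->CAC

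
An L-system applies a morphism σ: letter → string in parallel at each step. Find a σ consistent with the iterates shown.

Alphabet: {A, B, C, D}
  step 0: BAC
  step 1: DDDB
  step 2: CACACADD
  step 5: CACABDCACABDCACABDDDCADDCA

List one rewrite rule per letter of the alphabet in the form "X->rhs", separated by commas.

  step 1 ⇒ step 2: DDDB ⇒ CA·CA·CA·DD
    B ↦ DD
    D ↦ CA
  step 0 ⇒ step 1: BAC ⇒ DD·D·B
    A ↦ D
  step 0 ⇒ step 1: BAC ⇒ DD·D·B
    C ↦ B

A->D, B->DD, C->B, D->CA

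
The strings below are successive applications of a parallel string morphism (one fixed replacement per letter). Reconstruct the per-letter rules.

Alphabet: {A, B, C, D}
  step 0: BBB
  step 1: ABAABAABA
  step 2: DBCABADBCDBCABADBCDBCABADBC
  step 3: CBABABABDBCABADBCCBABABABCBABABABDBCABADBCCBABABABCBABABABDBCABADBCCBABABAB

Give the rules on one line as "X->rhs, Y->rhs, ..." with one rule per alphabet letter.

A->DBC, B->ABA, C->BAB, D->CB

  step 2 ⇒ step 3: DBCABADBCDBCABADBCDBCABADBC ⇒ CB·ABA·BAB·DBC·ABA·DBC·CB·ABA·BAB·CB·ABA·BAB·DBC·ABA·DBC·CB·ABA·BAB·CB·ABA·BAB·DBC·ABA·DBC·CB·ABA·BAB
    A ↦ DBC
    B ↦ ABA
    C ↦ BAB
    D ↦ CB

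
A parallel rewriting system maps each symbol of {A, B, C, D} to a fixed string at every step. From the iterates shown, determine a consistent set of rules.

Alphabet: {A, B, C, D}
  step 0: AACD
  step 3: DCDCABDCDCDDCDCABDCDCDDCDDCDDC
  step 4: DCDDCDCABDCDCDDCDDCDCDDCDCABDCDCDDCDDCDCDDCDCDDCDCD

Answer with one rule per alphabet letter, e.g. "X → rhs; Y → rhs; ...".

A->CAB, B->DC, C->D, D->DC

  step 3 ⇒ step 4: DCDCABDCDCDDCDCABDCDCDDCDDCDDC ⇒ DC·D·DC·D·CAB·DC·DC·D·DC·D·DC·DC·D·DC·D·CAB·DC·DC·D·DC·D·DC·DC·D·DC·DC·D·DC·DC·D
    A ↦ CAB
    B ↦ DC
    C ↦ D
    D ↦ DC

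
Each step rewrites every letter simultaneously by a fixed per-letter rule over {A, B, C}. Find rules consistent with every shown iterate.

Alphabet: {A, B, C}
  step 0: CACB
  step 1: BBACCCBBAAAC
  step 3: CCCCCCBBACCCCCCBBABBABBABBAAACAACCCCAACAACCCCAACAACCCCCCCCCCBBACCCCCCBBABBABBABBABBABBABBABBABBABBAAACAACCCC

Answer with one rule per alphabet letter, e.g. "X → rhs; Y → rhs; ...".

A->CCC, B->AAC, C->BBA

  step 0 ⇒ step 1: CACB ⇒ BBA·CCC·BBA·AAC
    A ↦ CCC
    B ↦ AAC
    C ↦ BBA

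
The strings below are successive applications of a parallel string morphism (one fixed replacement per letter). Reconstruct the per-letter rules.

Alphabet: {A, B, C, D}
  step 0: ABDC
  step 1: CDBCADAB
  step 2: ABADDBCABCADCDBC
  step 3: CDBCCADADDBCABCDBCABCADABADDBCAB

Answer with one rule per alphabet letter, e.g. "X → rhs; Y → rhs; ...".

  step 2 ⇒ step 3: ABADDBCABCADCDBC ⇒ C·DBC·C·AD·AD·DBC·AB·C·DBC·AB·C·AD·AB·AD·DBC·AB
    A ↦ C
    B ↦ DBC
    C ↦ AB
    D ↦ AD

A->C, B->DBC, C->AB, D->AD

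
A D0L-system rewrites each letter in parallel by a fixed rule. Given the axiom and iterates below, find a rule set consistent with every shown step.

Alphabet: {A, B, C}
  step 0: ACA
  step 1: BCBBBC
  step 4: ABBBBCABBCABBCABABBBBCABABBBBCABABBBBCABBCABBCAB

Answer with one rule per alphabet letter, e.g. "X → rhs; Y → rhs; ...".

  step 0 ⇒ step 1: ACA ⇒ BC·BB·BC
    A ↦ BC
    C ↦ BB
    B ↦ AB  (constrained at step 1)

A->BC, B->AB, C->BB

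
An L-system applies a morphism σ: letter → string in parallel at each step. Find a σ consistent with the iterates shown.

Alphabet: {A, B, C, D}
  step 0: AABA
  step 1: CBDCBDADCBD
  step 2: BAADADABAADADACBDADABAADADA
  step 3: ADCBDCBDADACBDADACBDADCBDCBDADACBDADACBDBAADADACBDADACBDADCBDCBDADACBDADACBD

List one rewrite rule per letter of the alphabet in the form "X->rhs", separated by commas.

A->CBD, B->AD, C->BA, D->ADA

  step 2 ⇒ step 3: BAADADABAADADACBDADABAADADA ⇒ AD·CBD·CBD·ADA·CBD·ADA·CBD·AD·CBD·CBD·ADA·CBD·ADA·CBD·BA·AD·ADA·CBD·ADA·CBD·AD·CBD·CBD·ADA·CBD·ADA·CBD
    A ↦ CBD
    B ↦ AD
    C ↦ BA
    D ↦ ADA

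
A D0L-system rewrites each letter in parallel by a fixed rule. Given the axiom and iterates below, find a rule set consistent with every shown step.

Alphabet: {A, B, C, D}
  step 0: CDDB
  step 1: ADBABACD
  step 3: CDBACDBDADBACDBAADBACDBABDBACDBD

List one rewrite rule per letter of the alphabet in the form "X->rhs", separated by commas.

A->BD, B->CD, C->AD, D->BA

  step 0 ⇒ step 1: CDDB ⇒ AD·BA·BA·CD
    B ↦ CD
    C ↦ AD
    D ↦ BA
    A ↦ BD  (constrained at step 1)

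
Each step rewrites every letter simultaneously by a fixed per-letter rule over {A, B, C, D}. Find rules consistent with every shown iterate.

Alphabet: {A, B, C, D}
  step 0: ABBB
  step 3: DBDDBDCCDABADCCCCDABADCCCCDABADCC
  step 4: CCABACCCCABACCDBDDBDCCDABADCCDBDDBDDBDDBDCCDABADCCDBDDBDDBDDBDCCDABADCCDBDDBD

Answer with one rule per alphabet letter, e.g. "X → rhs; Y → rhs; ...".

  step 3 ⇒ step 4: DBDDBDCCDABADCCCCDABADCCCCDABADCC ⇒ CC·ABA·CC·CC·ABA·CC·DBD·DBD·CC·D·ABA·D·CC·DBD·DBD·DBD·DBD·CC·D·ABA·D·CC·DBD·DBD·DBD·DBD·CC·D·ABA·D·CC·DBD·DBD
    A ↦ D
    B ↦ ABA
    C ↦ DBD
    D ↦ CC

A->D, B->ABA, C->DBD, D->CC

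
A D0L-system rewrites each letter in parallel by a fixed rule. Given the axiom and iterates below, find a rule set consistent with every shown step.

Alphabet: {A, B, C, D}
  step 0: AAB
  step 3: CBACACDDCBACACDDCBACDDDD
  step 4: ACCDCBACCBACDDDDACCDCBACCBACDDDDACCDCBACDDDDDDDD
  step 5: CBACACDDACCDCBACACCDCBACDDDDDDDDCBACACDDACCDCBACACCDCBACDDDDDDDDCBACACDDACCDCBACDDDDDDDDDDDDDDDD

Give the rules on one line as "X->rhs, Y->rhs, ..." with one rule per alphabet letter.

A->CB, B->CD, C->AC, D->DD

  step 4 ⇒ step 5: ACCDCBACCBACDDDDACCDCBACCBACDDDDACCDCBACDDDDDDDD ⇒ CB·AC·AC·DD·AC·CD·CB·AC·AC·CD·CB·AC·DD·DD·DD·DD·CB·AC·AC·DD·AC·CD·CB·AC·AC·CD·CB·AC·DD·DD·DD·DD·CB·AC·AC·DD·AC·CD·CB·AC·DD·DD·DD·DD·DD·DD·DD·DD
    A ↦ CB
    B ↦ CD
    C ↦ AC
    D ↦ DD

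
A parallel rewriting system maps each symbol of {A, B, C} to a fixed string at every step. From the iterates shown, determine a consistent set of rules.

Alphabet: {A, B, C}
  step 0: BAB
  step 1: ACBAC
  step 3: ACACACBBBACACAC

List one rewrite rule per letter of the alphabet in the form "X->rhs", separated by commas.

  step 0 ⇒ step 1: BAB ⇒ AC·B·AC
    A ↦ B
    B ↦ AC
    C ↦ BB  (constrained at step 1)

A->B, B->AC, C->BB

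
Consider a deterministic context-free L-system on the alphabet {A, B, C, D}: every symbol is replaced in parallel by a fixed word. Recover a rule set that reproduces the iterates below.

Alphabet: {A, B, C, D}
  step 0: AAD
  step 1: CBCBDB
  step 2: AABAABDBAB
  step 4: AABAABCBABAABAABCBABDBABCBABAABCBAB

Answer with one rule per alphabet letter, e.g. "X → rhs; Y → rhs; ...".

  step 1 ⇒ step 2: CBCBDB ⇒ A·AB·A·AB·DB·AB
    B ↦ AB
    C ↦ A
    D ↦ DB
  step 0 ⇒ step 1: AAD ⇒ CB·CB·DB
    A ↦ CB

A->CB, B->AB, C->A, D->DB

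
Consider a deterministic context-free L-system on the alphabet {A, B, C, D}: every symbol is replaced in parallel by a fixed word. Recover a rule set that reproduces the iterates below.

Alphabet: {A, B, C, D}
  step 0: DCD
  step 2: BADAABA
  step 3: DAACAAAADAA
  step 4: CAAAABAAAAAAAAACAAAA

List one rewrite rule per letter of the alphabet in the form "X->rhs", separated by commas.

  step 3 ⇒ step 4: DAACAAAADAA ⇒ C·AA·AA·BA·AA·AA·AA·AA·C·AA·AA
    A ↦ AA
    C ↦ BA
    D ↦ C
  step 2 ⇒ step 3: BADAABA ⇒ D·AA·C·AA·AA·D·AA
    B ↦ D

A->AA, B->D, C->BA, D->C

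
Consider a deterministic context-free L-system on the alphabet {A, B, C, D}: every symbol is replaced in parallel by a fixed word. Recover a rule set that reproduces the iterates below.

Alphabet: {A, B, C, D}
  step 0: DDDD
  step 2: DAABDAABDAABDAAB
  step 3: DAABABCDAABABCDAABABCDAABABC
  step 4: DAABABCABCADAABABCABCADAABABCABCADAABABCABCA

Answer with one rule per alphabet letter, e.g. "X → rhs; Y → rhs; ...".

  step 3 ⇒ step 4: DAABABCDAABABCDAABABCDAABABC ⇒ DA·AB·AB·C·AB·C·A·DA·AB·AB·C·AB·C·A·DA·AB·AB·C·AB·C·A·DA·AB·AB·C·AB·C·A
    A ↦ AB
    B ↦ C
    C ↦ A
    D ↦ DA

A->AB, B->C, C->A, D->DA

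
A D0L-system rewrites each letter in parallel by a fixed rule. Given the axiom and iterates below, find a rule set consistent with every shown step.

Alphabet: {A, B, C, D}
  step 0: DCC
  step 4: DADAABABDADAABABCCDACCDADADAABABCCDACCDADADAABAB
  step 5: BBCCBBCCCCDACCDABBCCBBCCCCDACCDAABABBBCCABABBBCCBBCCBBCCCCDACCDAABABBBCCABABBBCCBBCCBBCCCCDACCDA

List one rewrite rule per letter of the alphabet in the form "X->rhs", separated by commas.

  step 4 ⇒ step 5: DADAABABDADAABABCCDACCDADADAABABCCDACCDADADAABAB ⇒ BB·CC·BB·CC·CC·DA·CC·DA·BB·CC·BB·CC·CC·DA·CC·DA·AB·AB·BB·CC·AB·AB·BB·CC·BB·CC·BB·CC·CC·DA·CC·DA·AB·AB·BB·CC·AB·AB·BB·CC·BB·CC·BB·CC·CC·DA·CC·DA
    A ↦ CC
    B ↦ DA
    C ↦ AB
    D ↦ BB

A->CC, B->DA, C->AB, D->BB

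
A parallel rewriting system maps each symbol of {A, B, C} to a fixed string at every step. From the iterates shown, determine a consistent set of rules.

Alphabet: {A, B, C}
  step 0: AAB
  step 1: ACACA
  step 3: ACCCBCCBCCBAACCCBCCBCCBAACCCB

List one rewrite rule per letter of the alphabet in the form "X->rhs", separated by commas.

  step 0 ⇒ step 1: AAB ⇒ AC·AC·A
    A ↦ AC
    B ↦ A
    C ↦ CCB  (constrained at step 1)

A->AC, B->A, C->CCB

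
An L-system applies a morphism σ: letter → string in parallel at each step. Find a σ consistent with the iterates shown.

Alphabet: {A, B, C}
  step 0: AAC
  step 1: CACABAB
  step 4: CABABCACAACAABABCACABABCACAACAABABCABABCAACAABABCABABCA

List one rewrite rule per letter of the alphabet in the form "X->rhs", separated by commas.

  step 0 ⇒ step 1: AAC ⇒ CA·CA·BAB
    A ↦ CA
    C ↦ BAB
    B ↦ A  (constrained at step 1)

A->CA, B->A, C->BAB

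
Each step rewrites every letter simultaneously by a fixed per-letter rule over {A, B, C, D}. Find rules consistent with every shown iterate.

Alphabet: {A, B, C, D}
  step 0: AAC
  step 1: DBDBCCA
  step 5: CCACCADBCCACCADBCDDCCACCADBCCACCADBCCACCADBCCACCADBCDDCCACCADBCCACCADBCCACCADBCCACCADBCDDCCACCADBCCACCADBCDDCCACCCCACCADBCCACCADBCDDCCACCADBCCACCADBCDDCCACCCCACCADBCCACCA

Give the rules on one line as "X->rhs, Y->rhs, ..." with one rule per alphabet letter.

A->DB, B->DD, C->CCA, D->C

  step 0 ⇒ step 1: AAC ⇒ DB·DB·CCA
    A ↦ DB
    C ↦ CCA
    B ↦ DD  (constrained at step 1)
    D ↦ C  (constrained at step 1)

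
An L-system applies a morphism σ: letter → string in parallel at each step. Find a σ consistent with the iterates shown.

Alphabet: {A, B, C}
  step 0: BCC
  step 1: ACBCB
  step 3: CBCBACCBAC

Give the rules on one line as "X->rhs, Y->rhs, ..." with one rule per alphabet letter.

  step 0 ⇒ step 1: BCC ⇒ A·CB·CB
    B ↦ A
    C ↦ CB
    A ↦ C  (constrained at step 1)

A->C, B->A, C->CB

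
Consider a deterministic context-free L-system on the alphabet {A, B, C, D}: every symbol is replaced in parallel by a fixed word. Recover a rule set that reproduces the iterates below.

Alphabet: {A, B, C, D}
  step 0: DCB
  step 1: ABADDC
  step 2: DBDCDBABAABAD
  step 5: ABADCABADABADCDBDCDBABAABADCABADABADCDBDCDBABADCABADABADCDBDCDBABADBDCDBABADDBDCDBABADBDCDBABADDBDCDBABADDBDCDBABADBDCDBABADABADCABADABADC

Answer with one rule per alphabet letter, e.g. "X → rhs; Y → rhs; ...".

A->DB, B->DC, C->D, D->ABA

  step 1 ⇒ step 2: ABADDC ⇒ DB·DC·DB·ABA·ABA·D
    A ↦ DB
    B ↦ DC
    C ↦ D
    D ↦ ABA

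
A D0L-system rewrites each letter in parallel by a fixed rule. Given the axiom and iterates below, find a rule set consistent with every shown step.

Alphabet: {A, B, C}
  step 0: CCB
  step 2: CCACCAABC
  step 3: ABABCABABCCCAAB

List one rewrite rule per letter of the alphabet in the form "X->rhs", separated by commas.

  step 2 ⇒ step 3: CCACCAABC ⇒ AB·AB·C·AB·AB·C·C·CA·AB
    A ↦ C
    B ↦ CA
    C ↦ AB

A->C, B->CA, C->AB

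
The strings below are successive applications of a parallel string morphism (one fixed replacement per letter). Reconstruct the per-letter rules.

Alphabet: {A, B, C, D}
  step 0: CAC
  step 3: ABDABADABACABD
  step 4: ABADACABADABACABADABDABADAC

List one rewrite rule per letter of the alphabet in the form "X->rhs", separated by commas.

A->AB, B->AD, C->D, D->AC

  step 3 ⇒ step 4: ABDABADABACABD ⇒ AB·AD·AC·AB·AD·AB·AC·AB·AD·AB·D·AB·AD·AC
    A ↦ AB
    B ↦ AD
    C ↦ D
    D ↦ AC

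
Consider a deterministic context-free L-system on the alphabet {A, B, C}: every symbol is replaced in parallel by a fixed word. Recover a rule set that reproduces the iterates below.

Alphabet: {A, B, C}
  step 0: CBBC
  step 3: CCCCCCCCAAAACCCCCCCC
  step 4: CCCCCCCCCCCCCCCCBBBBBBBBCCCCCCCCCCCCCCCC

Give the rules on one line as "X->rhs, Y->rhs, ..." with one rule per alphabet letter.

A->BB, B->A, C->CC

  step 3 ⇒ step 4: CCCCCCCCAAAACCCCCCCC ⇒ CC·CC·CC·CC·CC·CC·CC·CC·BB·BB·BB·BB·CC·CC·CC·CC·CC·CC·CC·CC
    A ↦ BB
    C ↦ CC
    B ↦ A  (constrained at step 0)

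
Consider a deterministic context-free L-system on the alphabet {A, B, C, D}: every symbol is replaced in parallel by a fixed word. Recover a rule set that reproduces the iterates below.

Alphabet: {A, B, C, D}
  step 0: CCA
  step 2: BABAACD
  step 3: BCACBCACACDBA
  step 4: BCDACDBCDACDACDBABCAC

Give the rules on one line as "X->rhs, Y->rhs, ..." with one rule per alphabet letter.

A->AC, B->BC, C->D, D->BA

  step 3 ⇒ step 4: BCACBCACACDBA ⇒ BC·D·AC·D·BC·D·AC·D·AC·D·BA·BC·AC
    A ↦ AC
    B ↦ BC
    C ↦ D
    D ↦ BA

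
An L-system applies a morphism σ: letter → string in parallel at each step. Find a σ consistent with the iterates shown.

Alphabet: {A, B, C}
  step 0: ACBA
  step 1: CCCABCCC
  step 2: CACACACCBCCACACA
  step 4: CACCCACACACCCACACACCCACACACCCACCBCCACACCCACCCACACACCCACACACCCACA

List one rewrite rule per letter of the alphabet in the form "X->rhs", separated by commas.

A->CC, B->BC, C->CA

  step 1 ⇒ step 2: CCCABCCC ⇒ CA·CA·CA·CC·BC·CA·CA·CA
    A ↦ CC
    B ↦ BC
    C ↦ CA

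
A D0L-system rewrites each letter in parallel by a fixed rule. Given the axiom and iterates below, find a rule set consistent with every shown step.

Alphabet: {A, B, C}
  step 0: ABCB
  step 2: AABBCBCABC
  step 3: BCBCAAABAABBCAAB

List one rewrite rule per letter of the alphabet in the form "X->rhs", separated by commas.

A->BC, B->A, C->AB

  step 2 ⇒ step 3: AABBCBCABC ⇒ BC·BC·A·A·AB·A·AB·BC·A·AB
    A ↦ BC
    B ↦ A
    C ↦ AB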